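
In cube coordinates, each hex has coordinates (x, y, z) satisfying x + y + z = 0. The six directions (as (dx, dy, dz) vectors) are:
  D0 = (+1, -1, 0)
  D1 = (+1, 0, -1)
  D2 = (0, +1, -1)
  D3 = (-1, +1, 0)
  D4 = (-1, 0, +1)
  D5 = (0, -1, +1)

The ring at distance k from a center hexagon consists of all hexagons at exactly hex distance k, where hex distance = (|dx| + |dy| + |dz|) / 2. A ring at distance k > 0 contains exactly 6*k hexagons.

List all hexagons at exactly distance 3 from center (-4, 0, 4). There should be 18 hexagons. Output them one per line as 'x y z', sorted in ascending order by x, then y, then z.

Answer: -7 0 7
-7 1 6
-7 2 5
-7 3 4
-6 -1 7
-6 3 3
-5 -2 7
-5 3 2
-4 -3 7
-4 3 1
-3 -3 6
-3 2 1
-2 -3 5
-2 1 1
-1 -3 4
-1 -2 3
-1 -1 2
-1 0 1

Derivation:
Walk ring at distance 3 from (-4, 0, 4):
Start at center + D4*3 = (-7, 0, 7)
  hex 0: (-7, 0, 7)
  hex 1: (-6, -1, 7)
  hex 2: (-5, -2, 7)
  hex 3: (-4, -3, 7)
  hex 4: (-3, -3, 6)
  hex 5: (-2, -3, 5)
  hex 6: (-1, -3, 4)
  hex 7: (-1, -2, 3)
  hex 8: (-1, -1, 2)
  hex 9: (-1, 0, 1)
  hex 10: (-2, 1, 1)
  hex 11: (-3, 2, 1)
  hex 12: (-4, 3, 1)
  hex 13: (-5, 3, 2)
  hex 14: (-6, 3, 3)
  hex 15: (-7, 3, 4)
  hex 16: (-7, 2, 5)
  hex 17: (-7, 1, 6)
Sorted: 18 hexes.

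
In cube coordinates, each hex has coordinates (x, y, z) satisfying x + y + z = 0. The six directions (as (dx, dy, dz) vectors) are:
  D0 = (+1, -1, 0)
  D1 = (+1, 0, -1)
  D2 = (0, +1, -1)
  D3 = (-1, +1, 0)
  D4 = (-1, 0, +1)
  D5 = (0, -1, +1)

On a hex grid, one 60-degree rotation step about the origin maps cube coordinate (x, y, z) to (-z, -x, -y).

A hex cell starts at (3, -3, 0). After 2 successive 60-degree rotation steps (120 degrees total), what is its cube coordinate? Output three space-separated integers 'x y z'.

Start: (3, -3, 0)
Step 1: (3, -3, 0) -> (-(0), -(3), -(-3)) = (0, -3, 3)
Step 2: (0, -3, 3) -> (-(3), -(0), -(-3)) = (-3, 0, 3)

Answer: -3 0 3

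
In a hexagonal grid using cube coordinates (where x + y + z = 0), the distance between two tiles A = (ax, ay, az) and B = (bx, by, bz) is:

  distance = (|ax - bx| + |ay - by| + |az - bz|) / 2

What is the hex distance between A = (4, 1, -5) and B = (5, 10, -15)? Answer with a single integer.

|ax - bx| = |4 - 5| = 1
|ay - by| = |1 - 10| = 9
|az - bz| = |-5 - (-15)| = 10
distance = (1 + 9 + 10) / 2 = 20 / 2 = 10

Answer: 10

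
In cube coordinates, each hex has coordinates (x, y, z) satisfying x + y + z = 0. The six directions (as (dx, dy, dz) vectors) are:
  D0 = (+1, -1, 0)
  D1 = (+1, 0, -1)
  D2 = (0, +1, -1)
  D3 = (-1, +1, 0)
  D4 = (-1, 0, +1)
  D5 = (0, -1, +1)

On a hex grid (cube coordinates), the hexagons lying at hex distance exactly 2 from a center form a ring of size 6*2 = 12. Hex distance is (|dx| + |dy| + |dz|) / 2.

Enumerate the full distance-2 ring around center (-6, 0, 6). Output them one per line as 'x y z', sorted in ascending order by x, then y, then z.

Walk ring at distance 2 from (-6, 0, 6):
Start at center + D4*2 = (-8, 0, 8)
  hex 0: (-8, 0, 8)
  hex 1: (-7, -1, 8)
  hex 2: (-6, -2, 8)
  hex 3: (-5, -2, 7)
  hex 4: (-4, -2, 6)
  hex 5: (-4, -1, 5)
  hex 6: (-4, 0, 4)
  hex 7: (-5, 1, 4)
  hex 8: (-6, 2, 4)
  hex 9: (-7, 2, 5)
  hex 10: (-8, 2, 6)
  hex 11: (-8, 1, 7)
Sorted: 12 hexes.

Answer: -8 0 8
-8 1 7
-8 2 6
-7 -1 8
-7 2 5
-6 -2 8
-6 2 4
-5 -2 7
-5 1 4
-4 -2 6
-4 -1 5
-4 0 4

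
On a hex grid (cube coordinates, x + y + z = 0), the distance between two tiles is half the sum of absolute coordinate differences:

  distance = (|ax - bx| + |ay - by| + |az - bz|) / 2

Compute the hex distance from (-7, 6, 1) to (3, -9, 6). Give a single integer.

|ax - bx| = |-7 - 3| = 10
|ay - by| = |6 - (-9)| = 15
|az - bz| = |1 - 6| = 5
distance = (10 + 15 + 5) / 2 = 30 / 2 = 15

Answer: 15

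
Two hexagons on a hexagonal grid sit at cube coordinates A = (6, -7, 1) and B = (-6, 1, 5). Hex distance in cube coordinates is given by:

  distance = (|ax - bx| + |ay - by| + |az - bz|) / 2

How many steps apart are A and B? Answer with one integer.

|ax - bx| = |6 - (-6)| = 12
|ay - by| = |-7 - 1| = 8
|az - bz| = |1 - 5| = 4
distance = (12 + 8 + 4) / 2 = 24 / 2 = 12

Answer: 12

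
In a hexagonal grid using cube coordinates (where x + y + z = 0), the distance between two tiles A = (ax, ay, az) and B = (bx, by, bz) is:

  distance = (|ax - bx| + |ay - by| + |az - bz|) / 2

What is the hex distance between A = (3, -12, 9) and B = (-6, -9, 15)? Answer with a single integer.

|ax - bx| = |3 - (-6)| = 9
|ay - by| = |-12 - (-9)| = 3
|az - bz| = |9 - 15| = 6
distance = (9 + 3 + 6) / 2 = 18 / 2 = 9

Answer: 9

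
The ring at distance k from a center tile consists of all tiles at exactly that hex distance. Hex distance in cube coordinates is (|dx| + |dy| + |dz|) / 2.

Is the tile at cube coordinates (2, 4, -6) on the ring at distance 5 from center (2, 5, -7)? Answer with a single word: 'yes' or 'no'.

|px - cx| = |2 - 2| = 0
|py - cy| = |4 - 5| = 1
|pz - cz| = |-6 - (-7)| = 1
distance = (0+1+1)/2 = 2/2 = 1
radius = 5; distance != radius -> no

Answer: no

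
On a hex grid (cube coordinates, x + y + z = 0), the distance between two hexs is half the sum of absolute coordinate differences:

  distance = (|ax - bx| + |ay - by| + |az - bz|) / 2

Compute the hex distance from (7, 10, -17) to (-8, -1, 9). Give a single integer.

Answer: 26

Derivation:
|ax - bx| = |7 - (-8)| = 15
|ay - by| = |10 - (-1)| = 11
|az - bz| = |-17 - 9| = 26
distance = (15 + 11 + 26) / 2 = 52 / 2 = 26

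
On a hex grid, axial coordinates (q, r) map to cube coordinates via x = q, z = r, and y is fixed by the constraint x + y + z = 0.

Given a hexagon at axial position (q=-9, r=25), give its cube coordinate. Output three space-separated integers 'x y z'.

Answer: -9 -16 25

Derivation:
x = q = -9
z = r = 25
y = -x - z = -(-9) - (25) = -16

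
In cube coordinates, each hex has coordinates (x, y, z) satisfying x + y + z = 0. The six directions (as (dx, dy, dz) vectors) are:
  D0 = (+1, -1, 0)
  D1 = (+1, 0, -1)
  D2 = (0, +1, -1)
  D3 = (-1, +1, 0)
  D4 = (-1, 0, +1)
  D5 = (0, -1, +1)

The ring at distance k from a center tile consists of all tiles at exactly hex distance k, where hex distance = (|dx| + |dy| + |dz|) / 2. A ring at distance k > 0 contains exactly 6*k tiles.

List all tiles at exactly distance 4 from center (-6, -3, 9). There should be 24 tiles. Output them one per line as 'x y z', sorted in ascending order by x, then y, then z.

Answer: -10 -3 13
-10 -2 12
-10 -1 11
-10 0 10
-10 1 9
-9 -4 13
-9 1 8
-8 -5 13
-8 1 7
-7 -6 13
-7 1 6
-6 -7 13
-6 1 5
-5 -7 12
-5 0 5
-4 -7 11
-4 -1 5
-3 -7 10
-3 -2 5
-2 -7 9
-2 -6 8
-2 -5 7
-2 -4 6
-2 -3 5

Derivation:
Walk ring at distance 4 from (-6, -3, 9):
Start at center + D4*4 = (-10, -3, 13)
  hex 0: (-10, -3, 13)
  hex 1: (-9, -4, 13)
  hex 2: (-8, -5, 13)
  hex 3: (-7, -6, 13)
  hex 4: (-6, -7, 13)
  hex 5: (-5, -7, 12)
  hex 6: (-4, -7, 11)
  hex 7: (-3, -7, 10)
  hex 8: (-2, -7, 9)
  hex 9: (-2, -6, 8)
  hex 10: (-2, -5, 7)
  hex 11: (-2, -4, 6)
  hex 12: (-2, -3, 5)
  hex 13: (-3, -2, 5)
  hex 14: (-4, -1, 5)
  hex 15: (-5, 0, 5)
  hex 16: (-6, 1, 5)
  hex 17: (-7, 1, 6)
  hex 18: (-8, 1, 7)
  hex 19: (-9, 1, 8)
  hex 20: (-10, 1, 9)
  hex 21: (-10, 0, 10)
  hex 22: (-10, -1, 11)
  hex 23: (-10, -2, 12)
Sorted: 24 hexes.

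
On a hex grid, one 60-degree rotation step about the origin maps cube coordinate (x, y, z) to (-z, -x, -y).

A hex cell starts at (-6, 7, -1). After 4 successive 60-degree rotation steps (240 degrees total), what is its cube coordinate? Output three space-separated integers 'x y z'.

Start: (-6, 7, -1)
Step 1: (-6, 7, -1) -> (-(-1), -(-6), -(7)) = (1, 6, -7)
Step 2: (1, 6, -7) -> (-(-7), -(1), -(6)) = (7, -1, -6)
Step 3: (7, -1, -6) -> (-(-6), -(7), -(-1)) = (6, -7, 1)
Step 4: (6, -7, 1) -> (-(1), -(6), -(-7)) = (-1, -6, 7)

Answer: -1 -6 7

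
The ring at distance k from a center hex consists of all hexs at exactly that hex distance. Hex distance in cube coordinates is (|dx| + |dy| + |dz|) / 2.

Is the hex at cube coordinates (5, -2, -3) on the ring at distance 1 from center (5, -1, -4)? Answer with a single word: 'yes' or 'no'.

Answer: yes

Derivation:
|px - cx| = |5 - 5| = 0
|py - cy| = |-2 - (-1)| = 1
|pz - cz| = |-3 - (-4)| = 1
distance = (0+1+1)/2 = 2/2 = 1
radius = 1; distance == radius -> yes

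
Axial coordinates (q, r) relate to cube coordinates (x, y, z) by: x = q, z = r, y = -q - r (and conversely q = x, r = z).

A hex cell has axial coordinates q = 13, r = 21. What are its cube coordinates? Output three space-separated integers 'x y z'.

x = q = 13
z = r = 21
y = -x - z = -(13) - (21) = -34

Answer: 13 -34 21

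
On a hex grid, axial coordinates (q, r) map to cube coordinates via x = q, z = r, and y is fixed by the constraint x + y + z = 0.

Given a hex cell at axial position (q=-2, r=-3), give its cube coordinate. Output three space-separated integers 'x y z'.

x = q = -2
z = r = -3
y = -x - z = -(-2) - (-3) = 5

Answer: -2 5 -3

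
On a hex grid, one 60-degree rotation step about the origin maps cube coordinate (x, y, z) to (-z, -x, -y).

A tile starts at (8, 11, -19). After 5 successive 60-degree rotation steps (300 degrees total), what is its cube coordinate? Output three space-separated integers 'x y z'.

Answer: -11 19 -8

Derivation:
Start: (8, 11, -19)
Step 1: (8, 11, -19) -> (-(-19), -(8), -(11)) = (19, -8, -11)
Step 2: (19, -8, -11) -> (-(-11), -(19), -(-8)) = (11, -19, 8)
Step 3: (11, -19, 8) -> (-(8), -(11), -(-19)) = (-8, -11, 19)
Step 4: (-8, -11, 19) -> (-(19), -(-8), -(-11)) = (-19, 8, 11)
Step 5: (-19, 8, 11) -> (-(11), -(-19), -(8)) = (-11, 19, -8)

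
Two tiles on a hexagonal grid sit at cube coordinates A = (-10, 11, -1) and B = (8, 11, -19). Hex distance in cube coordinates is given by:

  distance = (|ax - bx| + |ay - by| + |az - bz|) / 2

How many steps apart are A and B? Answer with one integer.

|ax - bx| = |-10 - 8| = 18
|ay - by| = |11 - 11| = 0
|az - bz| = |-1 - (-19)| = 18
distance = (18 + 0 + 18) / 2 = 36 / 2 = 18

Answer: 18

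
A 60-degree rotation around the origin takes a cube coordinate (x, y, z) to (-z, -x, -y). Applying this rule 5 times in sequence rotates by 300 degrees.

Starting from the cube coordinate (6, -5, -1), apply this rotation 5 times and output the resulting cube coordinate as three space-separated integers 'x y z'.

Answer: 5 1 -6

Derivation:
Start: (6, -5, -1)
Step 1: (6, -5, -1) -> (-(-1), -(6), -(-5)) = (1, -6, 5)
Step 2: (1, -6, 5) -> (-(5), -(1), -(-6)) = (-5, -1, 6)
Step 3: (-5, -1, 6) -> (-(6), -(-5), -(-1)) = (-6, 5, 1)
Step 4: (-6, 5, 1) -> (-(1), -(-6), -(5)) = (-1, 6, -5)
Step 5: (-1, 6, -5) -> (-(-5), -(-1), -(6)) = (5, 1, -6)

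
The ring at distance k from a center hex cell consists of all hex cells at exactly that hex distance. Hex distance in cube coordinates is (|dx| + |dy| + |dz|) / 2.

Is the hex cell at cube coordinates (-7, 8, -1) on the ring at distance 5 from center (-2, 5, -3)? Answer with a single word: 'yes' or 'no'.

Answer: yes

Derivation:
|px - cx| = |-7 - (-2)| = 5
|py - cy| = |8 - 5| = 3
|pz - cz| = |-1 - (-3)| = 2
distance = (5+3+2)/2 = 10/2 = 5
radius = 5; distance == radius -> yes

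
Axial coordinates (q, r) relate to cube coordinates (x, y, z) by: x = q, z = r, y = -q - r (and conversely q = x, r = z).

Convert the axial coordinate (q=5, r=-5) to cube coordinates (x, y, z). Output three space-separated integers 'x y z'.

x = q = 5
z = r = -5
y = -x - z = -(5) - (-5) = 0

Answer: 5 0 -5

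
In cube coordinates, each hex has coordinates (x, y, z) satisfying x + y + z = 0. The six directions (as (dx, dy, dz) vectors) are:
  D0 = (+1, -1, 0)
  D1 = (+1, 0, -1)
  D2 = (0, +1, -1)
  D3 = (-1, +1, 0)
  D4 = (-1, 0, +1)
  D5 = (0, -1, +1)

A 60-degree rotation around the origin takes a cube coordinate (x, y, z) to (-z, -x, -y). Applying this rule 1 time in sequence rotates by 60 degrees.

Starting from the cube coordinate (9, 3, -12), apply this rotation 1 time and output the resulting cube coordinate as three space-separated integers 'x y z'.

Start: (9, 3, -12)
Step 1: (9, 3, -12) -> (-(-12), -(9), -(3)) = (12, -9, -3)

Answer: 12 -9 -3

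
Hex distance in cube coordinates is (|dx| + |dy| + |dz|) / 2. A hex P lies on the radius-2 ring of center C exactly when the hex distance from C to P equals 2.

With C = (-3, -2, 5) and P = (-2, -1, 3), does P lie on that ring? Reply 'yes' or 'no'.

|px - cx| = |-2 - (-3)| = 1
|py - cy| = |-1 - (-2)| = 1
|pz - cz| = |3 - 5| = 2
distance = (1+1+2)/2 = 4/2 = 2
radius = 2; distance == radius -> yes

Answer: yes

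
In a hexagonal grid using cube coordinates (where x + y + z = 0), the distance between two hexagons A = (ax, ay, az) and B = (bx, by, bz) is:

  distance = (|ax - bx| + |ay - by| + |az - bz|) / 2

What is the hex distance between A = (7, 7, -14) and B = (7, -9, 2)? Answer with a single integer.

Answer: 16

Derivation:
|ax - bx| = |7 - 7| = 0
|ay - by| = |7 - (-9)| = 16
|az - bz| = |-14 - 2| = 16
distance = (0 + 16 + 16) / 2 = 32 / 2 = 16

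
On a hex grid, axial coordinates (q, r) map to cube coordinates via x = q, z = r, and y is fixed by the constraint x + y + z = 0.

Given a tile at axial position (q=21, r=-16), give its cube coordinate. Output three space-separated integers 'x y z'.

Answer: 21 -5 -16

Derivation:
x = q = 21
z = r = -16
y = -x - z = -(21) - (-16) = -5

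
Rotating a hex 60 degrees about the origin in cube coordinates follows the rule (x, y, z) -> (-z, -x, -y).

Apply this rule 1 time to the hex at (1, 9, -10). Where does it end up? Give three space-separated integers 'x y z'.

Start: (1, 9, -10)
Step 1: (1, 9, -10) -> (-(-10), -(1), -(9)) = (10, -1, -9)

Answer: 10 -1 -9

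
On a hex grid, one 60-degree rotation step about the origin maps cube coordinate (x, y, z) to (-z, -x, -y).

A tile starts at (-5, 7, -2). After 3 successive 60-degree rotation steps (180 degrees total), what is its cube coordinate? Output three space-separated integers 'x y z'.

Answer: 5 -7 2

Derivation:
Start: (-5, 7, -2)
Step 1: (-5, 7, -2) -> (-(-2), -(-5), -(7)) = (2, 5, -7)
Step 2: (2, 5, -7) -> (-(-7), -(2), -(5)) = (7, -2, -5)
Step 3: (7, -2, -5) -> (-(-5), -(7), -(-2)) = (5, -7, 2)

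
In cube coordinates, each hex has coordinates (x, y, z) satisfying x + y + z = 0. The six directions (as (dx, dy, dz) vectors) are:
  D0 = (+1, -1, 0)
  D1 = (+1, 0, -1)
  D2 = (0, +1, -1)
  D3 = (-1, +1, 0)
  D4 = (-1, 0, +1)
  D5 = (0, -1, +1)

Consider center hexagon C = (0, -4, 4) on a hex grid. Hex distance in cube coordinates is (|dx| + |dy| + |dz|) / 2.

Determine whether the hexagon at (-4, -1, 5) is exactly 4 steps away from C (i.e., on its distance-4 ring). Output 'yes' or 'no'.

|px - cx| = |-4 - 0| = 4
|py - cy| = |-1 - (-4)| = 3
|pz - cz| = |5 - 4| = 1
distance = (4+3+1)/2 = 8/2 = 4
radius = 4; distance == radius -> yes

Answer: yes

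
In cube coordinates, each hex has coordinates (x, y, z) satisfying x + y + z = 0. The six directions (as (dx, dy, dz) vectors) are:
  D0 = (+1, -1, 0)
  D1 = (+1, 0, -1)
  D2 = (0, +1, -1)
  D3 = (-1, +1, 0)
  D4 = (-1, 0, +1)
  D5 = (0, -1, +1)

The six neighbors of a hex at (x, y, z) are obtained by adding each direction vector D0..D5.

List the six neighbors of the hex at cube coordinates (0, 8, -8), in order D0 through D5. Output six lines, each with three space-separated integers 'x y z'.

Answer: 1 7 -8
1 8 -9
0 9 -9
-1 9 -8
-1 8 -7
0 7 -7

Derivation:
Center: (0, 8, -8). Add each direction:
  D0: (0, 8, -8) + (1, -1, 0) = (1, 7, -8)
  D1: (0, 8, -8) + (1, 0, -1) = (1, 8, -9)
  D2: (0, 8, -8) + (0, 1, -1) = (0, 9, -9)
  D3: (0, 8, -8) + (-1, 1, 0) = (-1, 9, -8)
  D4: (0, 8, -8) + (-1, 0, 1) = (-1, 8, -7)
  D5: (0, 8, -8) + (0, -1, 1) = (0, 7, -7)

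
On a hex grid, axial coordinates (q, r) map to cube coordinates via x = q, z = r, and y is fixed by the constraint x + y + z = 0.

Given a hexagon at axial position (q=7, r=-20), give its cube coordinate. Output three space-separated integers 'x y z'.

x = q = 7
z = r = -20
y = -x - z = -(7) - (-20) = 13

Answer: 7 13 -20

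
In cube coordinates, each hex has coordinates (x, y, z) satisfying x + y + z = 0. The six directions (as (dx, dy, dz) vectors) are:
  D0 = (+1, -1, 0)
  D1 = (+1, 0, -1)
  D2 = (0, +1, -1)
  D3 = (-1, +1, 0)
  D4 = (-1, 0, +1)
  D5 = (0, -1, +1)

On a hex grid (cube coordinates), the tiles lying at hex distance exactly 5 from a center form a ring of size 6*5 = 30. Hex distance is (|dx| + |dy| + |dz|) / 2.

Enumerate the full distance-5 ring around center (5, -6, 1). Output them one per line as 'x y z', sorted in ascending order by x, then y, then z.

Answer: 0 -6 6
0 -5 5
0 -4 4
0 -3 3
0 -2 2
0 -1 1
1 -7 6
1 -1 0
2 -8 6
2 -1 -1
3 -9 6
3 -1 -2
4 -10 6
4 -1 -3
5 -11 6
5 -1 -4
6 -11 5
6 -2 -4
7 -11 4
7 -3 -4
8 -11 3
8 -4 -4
9 -11 2
9 -5 -4
10 -11 1
10 -10 0
10 -9 -1
10 -8 -2
10 -7 -3
10 -6 -4

Derivation:
Walk ring at distance 5 from (5, -6, 1):
Start at center + D4*5 = (0, -6, 6)
  hex 0: (0, -6, 6)
  hex 1: (1, -7, 6)
  hex 2: (2, -8, 6)
  hex 3: (3, -9, 6)
  hex 4: (4, -10, 6)
  hex 5: (5, -11, 6)
  hex 6: (6, -11, 5)
  hex 7: (7, -11, 4)
  hex 8: (8, -11, 3)
  hex 9: (9, -11, 2)
  hex 10: (10, -11, 1)
  hex 11: (10, -10, 0)
  hex 12: (10, -9, -1)
  hex 13: (10, -8, -2)
  hex 14: (10, -7, -3)
  hex 15: (10, -6, -4)
  hex 16: (9, -5, -4)
  hex 17: (8, -4, -4)
  hex 18: (7, -3, -4)
  hex 19: (6, -2, -4)
  hex 20: (5, -1, -4)
  hex 21: (4, -1, -3)
  hex 22: (3, -1, -2)
  hex 23: (2, -1, -1)
  hex 24: (1, -1, 0)
  hex 25: (0, -1, 1)
  hex 26: (0, -2, 2)
  hex 27: (0, -3, 3)
  hex 28: (0, -4, 4)
  hex 29: (0, -5, 5)
Sorted: 30 hexes.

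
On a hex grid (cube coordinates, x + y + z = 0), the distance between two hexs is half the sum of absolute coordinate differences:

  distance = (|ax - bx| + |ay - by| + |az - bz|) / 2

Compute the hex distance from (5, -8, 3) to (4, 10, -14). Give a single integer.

|ax - bx| = |5 - 4| = 1
|ay - by| = |-8 - 10| = 18
|az - bz| = |3 - (-14)| = 17
distance = (1 + 18 + 17) / 2 = 36 / 2 = 18

Answer: 18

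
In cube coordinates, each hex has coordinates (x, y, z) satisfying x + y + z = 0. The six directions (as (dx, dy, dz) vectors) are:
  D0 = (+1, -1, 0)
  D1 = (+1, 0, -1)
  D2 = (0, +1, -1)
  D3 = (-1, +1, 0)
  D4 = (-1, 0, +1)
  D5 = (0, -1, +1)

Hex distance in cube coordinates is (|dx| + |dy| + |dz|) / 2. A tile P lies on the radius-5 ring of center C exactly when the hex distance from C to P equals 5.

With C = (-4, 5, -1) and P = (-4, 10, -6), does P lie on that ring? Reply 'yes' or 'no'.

Answer: yes

Derivation:
|px - cx| = |-4 - (-4)| = 0
|py - cy| = |10 - 5| = 5
|pz - cz| = |-6 - (-1)| = 5
distance = (0+5+5)/2 = 10/2 = 5
radius = 5; distance == radius -> yes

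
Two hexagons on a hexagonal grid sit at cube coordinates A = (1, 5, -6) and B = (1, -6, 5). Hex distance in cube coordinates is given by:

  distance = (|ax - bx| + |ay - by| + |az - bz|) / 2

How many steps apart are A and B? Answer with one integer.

|ax - bx| = |1 - 1| = 0
|ay - by| = |5 - (-6)| = 11
|az - bz| = |-6 - 5| = 11
distance = (0 + 11 + 11) / 2 = 22 / 2 = 11

Answer: 11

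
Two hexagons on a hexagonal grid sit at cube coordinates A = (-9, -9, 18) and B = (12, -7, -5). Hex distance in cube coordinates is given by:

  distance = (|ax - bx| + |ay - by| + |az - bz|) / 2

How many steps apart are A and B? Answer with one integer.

Answer: 23

Derivation:
|ax - bx| = |-9 - 12| = 21
|ay - by| = |-9 - (-7)| = 2
|az - bz| = |18 - (-5)| = 23
distance = (21 + 2 + 23) / 2 = 46 / 2 = 23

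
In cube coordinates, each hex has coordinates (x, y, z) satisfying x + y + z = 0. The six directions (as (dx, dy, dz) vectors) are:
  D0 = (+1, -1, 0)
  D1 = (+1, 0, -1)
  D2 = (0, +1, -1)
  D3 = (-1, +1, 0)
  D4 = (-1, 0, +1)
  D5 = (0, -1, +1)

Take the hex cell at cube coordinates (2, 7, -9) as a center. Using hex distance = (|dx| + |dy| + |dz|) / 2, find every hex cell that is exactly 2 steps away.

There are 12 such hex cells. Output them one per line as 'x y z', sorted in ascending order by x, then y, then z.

Answer: 0 7 -7
0 8 -8
0 9 -9
1 6 -7
1 9 -10
2 5 -7
2 9 -11
3 5 -8
3 8 -11
4 5 -9
4 6 -10
4 7 -11

Derivation:
Walk ring at distance 2 from (2, 7, -9):
Start at center + D4*2 = (0, 7, -7)
  hex 0: (0, 7, -7)
  hex 1: (1, 6, -7)
  hex 2: (2, 5, -7)
  hex 3: (3, 5, -8)
  hex 4: (4, 5, -9)
  hex 5: (4, 6, -10)
  hex 6: (4, 7, -11)
  hex 7: (3, 8, -11)
  hex 8: (2, 9, -11)
  hex 9: (1, 9, -10)
  hex 10: (0, 9, -9)
  hex 11: (0, 8, -8)
Sorted: 12 hexes.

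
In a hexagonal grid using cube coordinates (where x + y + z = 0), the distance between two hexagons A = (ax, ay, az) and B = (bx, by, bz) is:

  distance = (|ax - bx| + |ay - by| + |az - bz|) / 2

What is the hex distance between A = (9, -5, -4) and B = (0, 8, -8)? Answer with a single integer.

Answer: 13

Derivation:
|ax - bx| = |9 - 0| = 9
|ay - by| = |-5 - 8| = 13
|az - bz| = |-4 - (-8)| = 4
distance = (9 + 13 + 4) / 2 = 26 / 2 = 13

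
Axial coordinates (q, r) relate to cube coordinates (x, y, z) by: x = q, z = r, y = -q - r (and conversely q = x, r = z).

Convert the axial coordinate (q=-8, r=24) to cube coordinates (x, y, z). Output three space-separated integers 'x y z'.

Answer: -8 -16 24

Derivation:
x = q = -8
z = r = 24
y = -x - z = -(-8) - (24) = -16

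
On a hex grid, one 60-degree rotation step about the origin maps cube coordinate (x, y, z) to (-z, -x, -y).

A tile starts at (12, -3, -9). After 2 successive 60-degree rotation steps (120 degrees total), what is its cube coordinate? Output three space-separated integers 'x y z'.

Answer: -3 -9 12

Derivation:
Start: (12, -3, -9)
Step 1: (12, -3, -9) -> (-(-9), -(12), -(-3)) = (9, -12, 3)
Step 2: (9, -12, 3) -> (-(3), -(9), -(-12)) = (-3, -9, 12)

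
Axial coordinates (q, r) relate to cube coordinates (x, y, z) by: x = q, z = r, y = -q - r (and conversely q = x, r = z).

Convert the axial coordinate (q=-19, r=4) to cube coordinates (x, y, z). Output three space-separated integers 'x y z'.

Answer: -19 15 4

Derivation:
x = q = -19
z = r = 4
y = -x - z = -(-19) - (4) = 15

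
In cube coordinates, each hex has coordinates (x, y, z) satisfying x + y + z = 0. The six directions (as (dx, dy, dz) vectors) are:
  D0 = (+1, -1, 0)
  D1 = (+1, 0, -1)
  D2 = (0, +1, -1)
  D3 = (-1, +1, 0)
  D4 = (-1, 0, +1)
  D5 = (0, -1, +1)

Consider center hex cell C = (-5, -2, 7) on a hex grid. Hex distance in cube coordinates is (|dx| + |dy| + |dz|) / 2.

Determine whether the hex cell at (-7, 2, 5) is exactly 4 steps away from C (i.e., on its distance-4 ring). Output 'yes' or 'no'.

|px - cx| = |-7 - (-5)| = 2
|py - cy| = |2 - (-2)| = 4
|pz - cz| = |5 - 7| = 2
distance = (2+4+2)/2 = 8/2 = 4
radius = 4; distance == radius -> yes

Answer: yes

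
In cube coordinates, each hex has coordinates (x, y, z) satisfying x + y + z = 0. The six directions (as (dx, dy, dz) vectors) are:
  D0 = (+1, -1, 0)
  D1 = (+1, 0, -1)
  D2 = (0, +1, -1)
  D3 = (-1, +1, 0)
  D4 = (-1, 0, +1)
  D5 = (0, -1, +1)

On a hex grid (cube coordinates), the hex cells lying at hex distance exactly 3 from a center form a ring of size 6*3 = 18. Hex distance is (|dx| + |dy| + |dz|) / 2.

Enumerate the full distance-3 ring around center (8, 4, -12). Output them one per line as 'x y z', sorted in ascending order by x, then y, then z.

Answer: 5 4 -9
5 5 -10
5 6 -11
5 7 -12
6 3 -9
6 7 -13
7 2 -9
7 7 -14
8 1 -9
8 7 -15
9 1 -10
9 6 -15
10 1 -11
10 5 -15
11 1 -12
11 2 -13
11 3 -14
11 4 -15

Derivation:
Walk ring at distance 3 from (8, 4, -12):
Start at center + D4*3 = (5, 4, -9)
  hex 0: (5, 4, -9)
  hex 1: (6, 3, -9)
  hex 2: (7, 2, -9)
  hex 3: (8, 1, -9)
  hex 4: (9, 1, -10)
  hex 5: (10, 1, -11)
  hex 6: (11, 1, -12)
  hex 7: (11, 2, -13)
  hex 8: (11, 3, -14)
  hex 9: (11, 4, -15)
  hex 10: (10, 5, -15)
  hex 11: (9, 6, -15)
  hex 12: (8, 7, -15)
  hex 13: (7, 7, -14)
  hex 14: (6, 7, -13)
  hex 15: (5, 7, -12)
  hex 16: (5, 6, -11)
  hex 17: (5, 5, -10)
Sorted: 18 hexes.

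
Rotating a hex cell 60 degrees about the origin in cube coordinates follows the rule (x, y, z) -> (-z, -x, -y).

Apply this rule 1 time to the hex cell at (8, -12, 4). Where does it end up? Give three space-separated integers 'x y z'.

Start: (8, -12, 4)
Step 1: (8, -12, 4) -> (-(4), -(8), -(-12)) = (-4, -8, 12)

Answer: -4 -8 12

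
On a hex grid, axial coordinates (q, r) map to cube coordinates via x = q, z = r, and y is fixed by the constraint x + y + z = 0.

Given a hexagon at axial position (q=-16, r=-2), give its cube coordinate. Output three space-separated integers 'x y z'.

x = q = -16
z = r = -2
y = -x - z = -(-16) - (-2) = 18

Answer: -16 18 -2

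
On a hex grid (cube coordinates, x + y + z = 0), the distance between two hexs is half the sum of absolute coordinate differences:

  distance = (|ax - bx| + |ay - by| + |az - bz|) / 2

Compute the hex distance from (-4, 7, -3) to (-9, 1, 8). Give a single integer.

Answer: 11

Derivation:
|ax - bx| = |-4 - (-9)| = 5
|ay - by| = |7 - 1| = 6
|az - bz| = |-3 - 8| = 11
distance = (5 + 6 + 11) / 2 = 22 / 2 = 11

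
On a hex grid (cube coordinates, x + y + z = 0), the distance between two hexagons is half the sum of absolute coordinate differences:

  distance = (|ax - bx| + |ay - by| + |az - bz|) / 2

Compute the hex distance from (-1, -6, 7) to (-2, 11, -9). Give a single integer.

Answer: 17

Derivation:
|ax - bx| = |-1 - (-2)| = 1
|ay - by| = |-6 - 11| = 17
|az - bz| = |7 - (-9)| = 16
distance = (1 + 17 + 16) / 2 = 34 / 2 = 17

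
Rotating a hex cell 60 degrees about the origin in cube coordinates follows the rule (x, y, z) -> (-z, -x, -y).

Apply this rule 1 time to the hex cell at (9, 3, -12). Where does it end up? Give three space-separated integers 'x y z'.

Answer: 12 -9 -3

Derivation:
Start: (9, 3, -12)
Step 1: (9, 3, -12) -> (-(-12), -(9), -(3)) = (12, -9, -3)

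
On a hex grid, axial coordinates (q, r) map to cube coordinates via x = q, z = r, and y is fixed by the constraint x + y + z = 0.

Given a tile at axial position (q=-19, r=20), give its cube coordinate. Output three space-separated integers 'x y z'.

Answer: -19 -1 20

Derivation:
x = q = -19
z = r = 20
y = -x - z = -(-19) - (20) = -1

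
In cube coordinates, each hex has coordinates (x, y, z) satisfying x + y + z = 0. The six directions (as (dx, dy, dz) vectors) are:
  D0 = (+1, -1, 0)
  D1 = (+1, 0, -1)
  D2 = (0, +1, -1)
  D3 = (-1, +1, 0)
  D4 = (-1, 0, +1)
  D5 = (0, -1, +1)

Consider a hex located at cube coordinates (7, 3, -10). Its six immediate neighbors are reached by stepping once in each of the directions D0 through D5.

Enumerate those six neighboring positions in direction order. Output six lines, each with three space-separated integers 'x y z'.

Answer: 8 2 -10
8 3 -11
7 4 -11
6 4 -10
6 3 -9
7 2 -9

Derivation:
Center: (7, 3, -10). Add each direction:
  D0: (7, 3, -10) + (1, -1, 0) = (8, 2, -10)
  D1: (7, 3, -10) + (1, 0, -1) = (8, 3, -11)
  D2: (7, 3, -10) + (0, 1, -1) = (7, 4, -11)
  D3: (7, 3, -10) + (-1, 1, 0) = (6, 4, -10)
  D4: (7, 3, -10) + (-1, 0, 1) = (6, 3, -9)
  D5: (7, 3, -10) + (0, -1, 1) = (7, 2, -9)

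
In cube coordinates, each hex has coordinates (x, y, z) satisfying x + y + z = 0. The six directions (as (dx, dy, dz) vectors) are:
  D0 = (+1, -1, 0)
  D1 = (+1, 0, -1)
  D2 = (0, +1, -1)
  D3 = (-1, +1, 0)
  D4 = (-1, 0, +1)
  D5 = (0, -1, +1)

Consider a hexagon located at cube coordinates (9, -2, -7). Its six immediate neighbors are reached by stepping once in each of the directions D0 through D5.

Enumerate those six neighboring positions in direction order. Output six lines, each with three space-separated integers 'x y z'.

Center: (9, -2, -7). Add each direction:
  D0: (9, -2, -7) + (1, -1, 0) = (10, -3, -7)
  D1: (9, -2, -7) + (1, 0, -1) = (10, -2, -8)
  D2: (9, -2, -7) + (0, 1, -1) = (9, -1, -8)
  D3: (9, -2, -7) + (-1, 1, 0) = (8, -1, -7)
  D4: (9, -2, -7) + (-1, 0, 1) = (8, -2, -6)
  D5: (9, -2, -7) + (0, -1, 1) = (9, -3, -6)

Answer: 10 -3 -7
10 -2 -8
9 -1 -8
8 -1 -7
8 -2 -6
9 -3 -6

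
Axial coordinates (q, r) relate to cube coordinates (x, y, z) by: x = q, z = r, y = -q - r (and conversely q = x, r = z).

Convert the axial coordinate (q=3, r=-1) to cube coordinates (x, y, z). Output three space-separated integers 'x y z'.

Answer: 3 -2 -1

Derivation:
x = q = 3
z = r = -1
y = -x - z = -(3) - (-1) = -2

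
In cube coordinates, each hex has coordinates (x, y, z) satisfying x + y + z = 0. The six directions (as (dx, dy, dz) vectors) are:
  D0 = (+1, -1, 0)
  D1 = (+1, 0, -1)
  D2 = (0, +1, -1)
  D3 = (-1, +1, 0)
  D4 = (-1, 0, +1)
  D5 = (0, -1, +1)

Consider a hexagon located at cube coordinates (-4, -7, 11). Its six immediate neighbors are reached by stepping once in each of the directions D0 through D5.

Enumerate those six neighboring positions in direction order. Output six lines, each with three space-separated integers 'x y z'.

Answer: -3 -8 11
-3 -7 10
-4 -6 10
-5 -6 11
-5 -7 12
-4 -8 12

Derivation:
Center: (-4, -7, 11). Add each direction:
  D0: (-4, -7, 11) + (1, -1, 0) = (-3, -8, 11)
  D1: (-4, -7, 11) + (1, 0, -1) = (-3, -7, 10)
  D2: (-4, -7, 11) + (0, 1, -1) = (-4, -6, 10)
  D3: (-4, -7, 11) + (-1, 1, 0) = (-5, -6, 11)
  D4: (-4, -7, 11) + (-1, 0, 1) = (-5, -7, 12)
  D5: (-4, -7, 11) + (0, -1, 1) = (-4, -8, 12)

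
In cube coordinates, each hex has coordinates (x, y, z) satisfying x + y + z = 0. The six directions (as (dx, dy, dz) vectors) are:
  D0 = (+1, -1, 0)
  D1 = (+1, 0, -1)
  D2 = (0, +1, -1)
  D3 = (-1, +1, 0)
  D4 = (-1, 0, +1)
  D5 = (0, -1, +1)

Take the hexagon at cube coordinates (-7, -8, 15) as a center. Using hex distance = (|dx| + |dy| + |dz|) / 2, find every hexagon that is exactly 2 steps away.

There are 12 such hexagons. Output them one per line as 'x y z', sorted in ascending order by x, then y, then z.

Walk ring at distance 2 from (-7, -8, 15):
Start at center + D4*2 = (-9, -8, 17)
  hex 0: (-9, -8, 17)
  hex 1: (-8, -9, 17)
  hex 2: (-7, -10, 17)
  hex 3: (-6, -10, 16)
  hex 4: (-5, -10, 15)
  hex 5: (-5, -9, 14)
  hex 6: (-5, -8, 13)
  hex 7: (-6, -7, 13)
  hex 8: (-7, -6, 13)
  hex 9: (-8, -6, 14)
  hex 10: (-9, -6, 15)
  hex 11: (-9, -7, 16)
Sorted: 12 hexes.

Answer: -9 -8 17
-9 -7 16
-9 -6 15
-8 -9 17
-8 -6 14
-7 -10 17
-7 -6 13
-6 -10 16
-6 -7 13
-5 -10 15
-5 -9 14
-5 -8 13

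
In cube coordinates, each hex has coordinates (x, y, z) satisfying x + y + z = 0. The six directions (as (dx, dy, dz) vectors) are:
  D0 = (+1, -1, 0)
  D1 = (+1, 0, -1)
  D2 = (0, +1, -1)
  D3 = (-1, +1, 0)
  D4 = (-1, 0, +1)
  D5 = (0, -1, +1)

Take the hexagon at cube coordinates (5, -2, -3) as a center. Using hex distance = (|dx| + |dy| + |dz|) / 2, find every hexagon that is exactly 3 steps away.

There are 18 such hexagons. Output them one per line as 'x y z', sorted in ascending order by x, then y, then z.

Walk ring at distance 3 from (5, -2, -3):
Start at center + D4*3 = (2, -2, 0)
  hex 0: (2, -2, 0)
  hex 1: (3, -3, 0)
  hex 2: (4, -4, 0)
  hex 3: (5, -5, 0)
  hex 4: (6, -5, -1)
  hex 5: (7, -5, -2)
  hex 6: (8, -5, -3)
  hex 7: (8, -4, -4)
  hex 8: (8, -3, -5)
  hex 9: (8, -2, -6)
  hex 10: (7, -1, -6)
  hex 11: (6, 0, -6)
  hex 12: (5, 1, -6)
  hex 13: (4, 1, -5)
  hex 14: (3, 1, -4)
  hex 15: (2, 1, -3)
  hex 16: (2, 0, -2)
  hex 17: (2, -1, -1)
Sorted: 18 hexes.

Answer: 2 -2 0
2 -1 -1
2 0 -2
2 1 -3
3 -3 0
3 1 -4
4 -4 0
4 1 -5
5 -5 0
5 1 -6
6 -5 -1
6 0 -6
7 -5 -2
7 -1 -6
8 -5 -3
8 -4 -4
8 -3 -5
8 -2 -6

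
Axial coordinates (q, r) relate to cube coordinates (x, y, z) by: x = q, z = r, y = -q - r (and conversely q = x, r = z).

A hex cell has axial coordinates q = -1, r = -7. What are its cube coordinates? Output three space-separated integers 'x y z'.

x = q = -1
z = r = -7
y = -x - z = -(-1) - (-7) = 8

Answer: -1 8 -7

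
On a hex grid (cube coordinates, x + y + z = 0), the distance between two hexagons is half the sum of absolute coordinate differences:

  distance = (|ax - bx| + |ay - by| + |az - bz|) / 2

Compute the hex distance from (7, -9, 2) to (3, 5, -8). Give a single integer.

Answer: 14

Derivation:
|ax - bx| = |7 - 3| = 4
|ay - by| = |-9 - 5| = 14
|az - bz| = |2 - (-8)| = 10
distance = (4 + 14 + 10) / 2 = 28 / 2 = 14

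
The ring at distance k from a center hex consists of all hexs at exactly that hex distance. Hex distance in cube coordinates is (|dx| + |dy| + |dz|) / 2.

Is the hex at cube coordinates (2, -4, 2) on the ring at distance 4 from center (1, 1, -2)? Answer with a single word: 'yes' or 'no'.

|px - cx| = |2 - 1| = 1
|py - cy| = |-4 - 1| = 5
|pz - cz| = |2 - (-2)| = 4
distance = (1+5+4)/2 = 10/2 = 5
radius = 4; distance != radius -> no

Answer: no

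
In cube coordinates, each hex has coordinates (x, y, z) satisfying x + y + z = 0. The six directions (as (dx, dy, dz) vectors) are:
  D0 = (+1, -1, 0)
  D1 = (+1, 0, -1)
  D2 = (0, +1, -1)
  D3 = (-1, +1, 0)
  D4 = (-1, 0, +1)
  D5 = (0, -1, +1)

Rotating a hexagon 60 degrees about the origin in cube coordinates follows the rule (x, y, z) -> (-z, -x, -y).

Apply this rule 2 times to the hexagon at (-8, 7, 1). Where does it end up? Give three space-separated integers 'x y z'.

Answer: 7 1 -8

Derivation:
Start: (-8, 7, 1)
Step 1: (-8, 7, 1) -> (-(1), -(-8), -(7)) = (-1, 8, -7)
Step 2: (-1, 8, -7) -> (-(-7), -(-1), -(8)) = (7, 1, -8)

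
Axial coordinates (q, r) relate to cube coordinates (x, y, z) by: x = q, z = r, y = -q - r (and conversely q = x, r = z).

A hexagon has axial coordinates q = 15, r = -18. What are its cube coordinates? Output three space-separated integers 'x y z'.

Answer: 15 3 -18

Derivation:
x = q = 15
z = r = -18
y = -x - z = -(15) - (-18) = 3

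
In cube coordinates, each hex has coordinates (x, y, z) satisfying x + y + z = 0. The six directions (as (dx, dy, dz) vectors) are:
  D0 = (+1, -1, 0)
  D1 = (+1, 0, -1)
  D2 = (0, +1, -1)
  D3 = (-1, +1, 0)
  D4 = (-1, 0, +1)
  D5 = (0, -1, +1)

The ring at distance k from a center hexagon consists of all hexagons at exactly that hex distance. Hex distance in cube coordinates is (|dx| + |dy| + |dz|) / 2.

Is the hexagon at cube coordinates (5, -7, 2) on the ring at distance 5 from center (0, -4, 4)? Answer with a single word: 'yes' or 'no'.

|px - cx| = |5 - 0| = 5
|py - cy| = |-7 - (-4)| = 3
|pz - cz| = |2 - 4| = 2
distance = (5+3+2)/2 = 10/2 = 5
radius = 5; distance == radius -> yes

Answer: yes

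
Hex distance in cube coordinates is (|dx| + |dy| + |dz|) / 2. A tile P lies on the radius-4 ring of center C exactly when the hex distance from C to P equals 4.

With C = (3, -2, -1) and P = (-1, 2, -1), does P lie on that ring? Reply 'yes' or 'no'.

|px - cx| = |-1 - 3| = 4
|py - cy| = |2 - (-2)| = 4
|pz - cz| = |-1 - (-1)| = 0
distance = (4+4+0)/2 = 8/2 = 4
radius = 4; distance == radius -> yes

Answer: yes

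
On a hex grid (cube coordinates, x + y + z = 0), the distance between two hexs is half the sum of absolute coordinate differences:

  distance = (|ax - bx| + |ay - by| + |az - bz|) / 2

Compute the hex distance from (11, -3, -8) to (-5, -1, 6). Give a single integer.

Answer: 16

Derivation:
|ax - bx| = |11 - (-5)| = 16
|ay - by| = |-3 - (-1)| = 2
|az - bz| = |-8 - 6| = 14
distance = (16 + 2 + 14) / 2 = 32 / 2 = 16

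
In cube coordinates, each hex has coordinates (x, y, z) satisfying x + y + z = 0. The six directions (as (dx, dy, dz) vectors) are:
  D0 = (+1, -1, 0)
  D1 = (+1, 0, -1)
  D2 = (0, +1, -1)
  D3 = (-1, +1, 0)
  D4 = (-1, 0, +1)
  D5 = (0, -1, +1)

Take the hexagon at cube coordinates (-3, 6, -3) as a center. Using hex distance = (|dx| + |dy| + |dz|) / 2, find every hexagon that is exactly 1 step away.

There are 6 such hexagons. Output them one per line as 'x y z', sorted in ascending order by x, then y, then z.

Walk ring at distance 1 from (-3, 6, -3):
Start at center + D4*1 = (-4, 6, -2)
  hex 0: (-4, 6, -2)
  hex 1: (-3, 5, -2)
  hex 2: (-2, 5, -3)
  hex 3: (-2, 6, -4)
  hex 4: (-3, 7, -4)
  hex 5: (-4, 7, -3)
Sorted: 6 hexes.

Answer: -4 6 -2
-4 7 -3
-3 5 -2
-3 7 -4
-2 5 -3
-2 6 -4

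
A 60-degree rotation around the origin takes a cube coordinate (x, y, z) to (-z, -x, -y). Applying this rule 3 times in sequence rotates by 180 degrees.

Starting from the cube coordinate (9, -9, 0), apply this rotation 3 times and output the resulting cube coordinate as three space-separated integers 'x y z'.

Start: (9, -9, 0)
Step 1: (9, -9, 0) -> (-(0), -(9), -(-9)) = (0, -9, 9)
Step 2: (0, -9, 9) -> (-(9), -(0), -(-9)) = (-9, 0, 9)
Step 3: (-9, 0, 9) -> (-(9), -(-9), -(0)) = (-9, 9, 0)

Answer: -9 9 0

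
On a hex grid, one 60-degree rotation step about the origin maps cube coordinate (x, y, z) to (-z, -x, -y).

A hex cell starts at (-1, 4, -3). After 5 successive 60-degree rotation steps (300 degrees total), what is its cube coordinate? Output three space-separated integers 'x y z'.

Start: (-1, 4, -3)
Step 1: (-1, 4, -3) -> (-(-3), -(-1), -(4)) = (3, 1, -4)
Step 2: (3, 1, -4) -> (-(-4), -(3), -(1)) = (4, -3, -1)
Step 3: (4, -3, -1) -> (-(-1), -(4), -(-3)) = (1, -4, 3)
Step 4: (1, -4, 3) -> (-(3), -(1), -(-4)) = (-3, -1, 4)
Step 5: (-3, -1, 4) -> (-(4), -(-3), -(-1)) = (-4, 3, 1)

Answer: -4 3 1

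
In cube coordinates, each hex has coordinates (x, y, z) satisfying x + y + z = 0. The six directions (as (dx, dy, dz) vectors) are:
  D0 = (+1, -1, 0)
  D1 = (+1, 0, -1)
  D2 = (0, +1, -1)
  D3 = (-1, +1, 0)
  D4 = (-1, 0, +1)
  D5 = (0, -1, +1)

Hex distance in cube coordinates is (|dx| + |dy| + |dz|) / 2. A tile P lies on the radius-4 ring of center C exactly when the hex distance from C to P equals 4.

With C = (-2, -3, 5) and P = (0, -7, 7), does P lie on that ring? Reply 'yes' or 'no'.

|px - cx| = |0 - (-2)| = 2
|py - cy| = |-7 - (-3)| = 4
|pz - cz| = |7 - 5| = 2
distance = (2+4+2)/2 = 8/2 = 4
radius = 4; distance == radius -> yes

Answer: yes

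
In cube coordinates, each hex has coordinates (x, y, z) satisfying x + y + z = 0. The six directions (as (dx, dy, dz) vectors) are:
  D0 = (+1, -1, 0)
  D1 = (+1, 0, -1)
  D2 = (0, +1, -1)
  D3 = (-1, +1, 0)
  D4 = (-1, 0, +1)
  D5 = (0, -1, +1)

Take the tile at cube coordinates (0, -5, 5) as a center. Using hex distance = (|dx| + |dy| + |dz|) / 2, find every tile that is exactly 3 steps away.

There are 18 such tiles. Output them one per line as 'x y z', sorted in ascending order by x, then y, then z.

Answer: -3 -5 8
-3 -4 7
-3 -3 6
-3 -2 5
-2 -6 8
-2 -2 4
-1 -7 8
-1 -2 3
0 -8 8
0 -2 2
1 -8 7
1 -3 2
2 -8 6
2 -4 2
3 -8 5
3 -7 4
3 -6 3
3 -5 2

Derivation:
Walk ring at distance 3 from (0, -5, 5):
Start at center + D4*3 = (-3, -5, 8)
  hex 0: (-3, -5, 8)
  hex 1: (-2, -6, 8)
  hex 2: (-1, -7, 8)
  hex 3: (0, -8, 8)
  hex 4: (1, -8, 7)
  hex 5: (2, -8, 6)
  hex 6: (3, -8, 5)
  hex 7: (3, -7, 4)
  hex 8: (3, -6, 3)
  hex 9: (3, -5, 2)
  hex 10: (2, -4, 2)
  hex 11: (1, -3, 2)
  hex 12: (0, -2, 2)
  hex 13: (-1, -2, 3)
  hex 14: (-2, -2, 4)
  hex 15: (-3, -2, 5)
  hex 16: (-3, -3, 6)
  hex 17: (-3, -4, 7)
Sorted: 18 hexes.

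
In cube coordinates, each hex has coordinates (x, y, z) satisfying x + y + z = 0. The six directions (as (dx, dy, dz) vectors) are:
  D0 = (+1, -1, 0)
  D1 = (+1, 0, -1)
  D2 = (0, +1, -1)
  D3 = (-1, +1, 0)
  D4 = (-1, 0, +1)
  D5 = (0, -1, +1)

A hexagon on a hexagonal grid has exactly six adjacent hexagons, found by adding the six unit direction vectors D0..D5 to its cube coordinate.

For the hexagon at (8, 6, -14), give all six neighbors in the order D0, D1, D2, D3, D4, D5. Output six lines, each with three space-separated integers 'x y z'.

Answer: 9 5 -14
9 6 -15
8 7 -15
7 7 -14
7 6 -13
8 5 -13

Derivation:
Center: (8, 6, -14). Add each direction:
  D0: (8, 6, -14) + (1, -1, 0) = (9, 5, -14)
  D1: (8, 6, -14) + (1, 0, -1) = (9, 6, -15)
  D2: (8, 6, -14) + (0, 1, -1) = (8, 7, -15)
  D3: (8, 6, -14) + (-1, 1, 0) = (7, 7, -14)
  D4: (8, 6, -14) + (-1, 0, 1) = (7, 6, -13)
  D5: (8, 6, -14) + (0, -1, 1) = (8, 5, -13)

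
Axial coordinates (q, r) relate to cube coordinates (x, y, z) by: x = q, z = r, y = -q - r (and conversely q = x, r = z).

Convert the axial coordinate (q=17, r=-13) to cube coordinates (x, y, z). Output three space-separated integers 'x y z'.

x = q = 17
z = r = -13
y = -x - z = -(17) - (-13) = -4

Answer: 17 -4 -13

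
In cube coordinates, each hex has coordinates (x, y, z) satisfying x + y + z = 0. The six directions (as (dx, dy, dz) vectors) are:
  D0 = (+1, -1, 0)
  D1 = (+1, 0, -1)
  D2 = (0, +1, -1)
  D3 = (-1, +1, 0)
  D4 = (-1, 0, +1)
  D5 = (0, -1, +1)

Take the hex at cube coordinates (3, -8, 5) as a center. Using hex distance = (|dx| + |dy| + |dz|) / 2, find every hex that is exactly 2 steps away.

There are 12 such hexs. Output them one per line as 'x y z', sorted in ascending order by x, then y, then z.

Walk ring at distance 2 from (3, -8, 5):
Start at center + D4*2 = (1, -8, 7)
  hex 0: (1, -8, 7)
  hex 1: (2, -9, 7)
  hex 2: (3, -10, 7)
  hex 3: (4, -10, 6)
  hex 4: (5, -10, 5)
  hex 5: (5, -9, 4)
  hex 6: (5, -8, 3)
  hex 7: (4, -7, 3)
  hex 8: (3, -6, 3)
  hex 9: (2, -6, 4)
  hex 10: (1, -6, 5)
  hex 11: (1, -7, 6)
Sorted: 12 hexes.

Answer: 1 -8 7
1 -7 6
1 -6 5
2 -9 7
2 -6 4
3 -10 7
3 -6 3
4 -10 6
4 -7 3
5 -10 5
5 -9 4
5 -8 3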